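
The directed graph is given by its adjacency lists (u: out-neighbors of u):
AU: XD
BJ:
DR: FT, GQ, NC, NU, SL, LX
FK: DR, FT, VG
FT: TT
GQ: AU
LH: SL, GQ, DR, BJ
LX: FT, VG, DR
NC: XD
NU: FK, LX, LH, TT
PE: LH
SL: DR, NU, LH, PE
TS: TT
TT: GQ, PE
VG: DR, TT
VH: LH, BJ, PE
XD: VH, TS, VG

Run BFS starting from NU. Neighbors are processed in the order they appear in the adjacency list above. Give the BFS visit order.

Visit NU; enqueue FK, LX, LH, TT → queue [FK, LX, LH, TT]
Visit FK; enqueue DR, FT, VG → queue [LX, LH, TT, DR, FT, VG]
Visit LX → queue [LH, TT, DR, FT, VG]
Visit LH; enqueue SL, GQ, BJ → queue [TT, DR, FT, VG, SL, GQ, BJ]
Visit TT; enqueue PE → queue [DR, FT, VG, SL, GQ, BJ, PE]
Visit DR; enqueue NC → queue [FT, VG, SL, GQ, BJ, PE, NC]
Visit FT → queue [VG, SL, GQ, BJ, PE, NC]
Visit VG → queue [SL, GQ, BJ, PE, NC]
Visit SL → queue [GQ, BJ, PE, NC]
Visit GQ; enqueue AU → queue [BJ, PE, NC, AU]
Visit BJ → queue [PE, NC, AU]
Visit PE → queue [NC, AU]
Visit NC; enqueue XD → queue [AU, XD]
Visit AU → queue [XD]
Visit XD; enqueue VH, TS → queue [VH, TS]
Visit VH → queue [TS]
Visit TS → queue []

NU, FK, LX, LH, TT, DR, FT, VG, SL, GQ, BJ, PE, NC, AU, XD, VH, TS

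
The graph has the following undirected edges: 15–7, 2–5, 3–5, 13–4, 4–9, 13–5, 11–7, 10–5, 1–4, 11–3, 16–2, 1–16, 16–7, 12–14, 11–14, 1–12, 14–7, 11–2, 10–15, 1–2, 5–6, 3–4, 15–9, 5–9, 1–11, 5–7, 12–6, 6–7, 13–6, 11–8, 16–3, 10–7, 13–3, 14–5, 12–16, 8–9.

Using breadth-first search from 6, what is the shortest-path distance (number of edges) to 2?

2

Level 0: 6
Level 1: 5, 7, 12, 13
Level 2: 1, 2, 3, 4, 9, 10, 11, 14, 15, 16
Level 3: 8
2 first appears at level 2.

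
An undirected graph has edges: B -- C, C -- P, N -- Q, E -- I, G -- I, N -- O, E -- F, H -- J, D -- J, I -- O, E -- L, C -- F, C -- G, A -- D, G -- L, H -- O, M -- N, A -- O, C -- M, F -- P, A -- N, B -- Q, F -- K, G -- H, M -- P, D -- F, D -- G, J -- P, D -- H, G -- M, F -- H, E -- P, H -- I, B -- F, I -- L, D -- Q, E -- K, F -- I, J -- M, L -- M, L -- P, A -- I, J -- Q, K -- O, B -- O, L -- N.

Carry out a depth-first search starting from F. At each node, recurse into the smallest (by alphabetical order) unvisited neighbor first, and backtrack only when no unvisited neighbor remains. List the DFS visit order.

Visit F
F → B
B → C
C → G
G → D
D → A
A → I
I → E
E → K
K → O
O → H
H → J
J → M
M → L
L → N
N → Q
L → P

F B C G D A I E K O H J M L N Q P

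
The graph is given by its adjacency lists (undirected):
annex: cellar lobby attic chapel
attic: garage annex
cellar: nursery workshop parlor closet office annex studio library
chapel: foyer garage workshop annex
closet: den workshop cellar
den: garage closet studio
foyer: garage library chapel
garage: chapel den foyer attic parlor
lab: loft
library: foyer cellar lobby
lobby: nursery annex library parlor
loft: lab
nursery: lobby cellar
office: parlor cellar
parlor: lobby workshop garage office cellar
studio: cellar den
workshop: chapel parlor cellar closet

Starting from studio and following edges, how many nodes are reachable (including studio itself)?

15

BFS from studio visits: studio, cellar, den, nursery, workshop, parlor, closet, office, annex, library, garage, lobby, chapel, attic, foyer
Reachable nodes: 15 of 17 total.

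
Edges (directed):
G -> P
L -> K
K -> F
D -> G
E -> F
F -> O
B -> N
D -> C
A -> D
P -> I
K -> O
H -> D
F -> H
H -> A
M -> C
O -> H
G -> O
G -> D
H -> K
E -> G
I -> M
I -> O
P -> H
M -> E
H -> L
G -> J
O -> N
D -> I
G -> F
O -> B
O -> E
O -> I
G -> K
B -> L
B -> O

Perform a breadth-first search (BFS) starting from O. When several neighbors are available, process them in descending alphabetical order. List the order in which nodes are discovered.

O, N, I, H, E, B, M, L, K, D, A, G, F, C, P, J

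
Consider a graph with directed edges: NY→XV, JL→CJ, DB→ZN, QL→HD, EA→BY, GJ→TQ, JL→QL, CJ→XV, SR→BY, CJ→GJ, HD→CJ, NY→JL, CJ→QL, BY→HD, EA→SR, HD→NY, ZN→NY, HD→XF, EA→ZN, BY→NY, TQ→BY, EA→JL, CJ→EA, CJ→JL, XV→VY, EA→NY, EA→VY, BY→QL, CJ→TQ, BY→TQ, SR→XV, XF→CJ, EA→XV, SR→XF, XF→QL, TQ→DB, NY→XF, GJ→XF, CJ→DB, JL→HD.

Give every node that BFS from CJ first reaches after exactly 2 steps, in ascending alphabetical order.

BY, HD, NY, SR, VY, XF, ZN

Level 0: CJ
Level 1: DB, EA, GJ, JL, QL, TQ, XV
Level 2: BY, HD, NY, SR, VY, XF, ZN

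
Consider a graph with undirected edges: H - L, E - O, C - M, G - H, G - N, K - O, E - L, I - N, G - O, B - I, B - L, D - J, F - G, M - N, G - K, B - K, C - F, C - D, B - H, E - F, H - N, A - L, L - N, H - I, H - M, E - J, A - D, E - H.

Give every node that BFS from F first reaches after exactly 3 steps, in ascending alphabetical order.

Level 0: F
Level 1: C, E, G
Level 2: D, H, J, K, L, M, N, O
Level 3: A, B, I

A, B, I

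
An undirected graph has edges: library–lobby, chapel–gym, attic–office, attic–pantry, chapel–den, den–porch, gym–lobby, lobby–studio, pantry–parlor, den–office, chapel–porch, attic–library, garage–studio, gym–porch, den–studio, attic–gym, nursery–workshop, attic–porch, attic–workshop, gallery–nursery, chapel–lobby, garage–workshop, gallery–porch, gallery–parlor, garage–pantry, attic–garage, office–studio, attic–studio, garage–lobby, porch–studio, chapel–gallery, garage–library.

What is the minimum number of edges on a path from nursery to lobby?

Level 0: nursery
Level 1: gallery, workshop
Level 2: attic, chapel, garage, parlor, porch
Level 3: den, gym, library, lobby, office, pantry, studio
lobby first appears at level 3.

3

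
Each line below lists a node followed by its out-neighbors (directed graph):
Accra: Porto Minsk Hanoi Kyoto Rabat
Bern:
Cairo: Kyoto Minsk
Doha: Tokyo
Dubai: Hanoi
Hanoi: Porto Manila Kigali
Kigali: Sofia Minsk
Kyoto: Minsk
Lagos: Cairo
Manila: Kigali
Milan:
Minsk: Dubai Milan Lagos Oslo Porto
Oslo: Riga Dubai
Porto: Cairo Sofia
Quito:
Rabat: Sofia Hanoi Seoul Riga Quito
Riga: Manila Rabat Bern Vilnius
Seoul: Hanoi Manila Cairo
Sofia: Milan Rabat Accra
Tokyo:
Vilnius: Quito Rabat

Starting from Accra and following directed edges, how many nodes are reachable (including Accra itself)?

BFS from Accra visits: Accra, Porto, Minsk, Hanoi, Kyoto, Rabat, Cairo, Sofia, Dubai, Milan, Lagos, Oslo, Manila, Kigali, Seoul, Riga, Quito, Bern, Vilnius
Reachable nodes: 19 of 21 total.

19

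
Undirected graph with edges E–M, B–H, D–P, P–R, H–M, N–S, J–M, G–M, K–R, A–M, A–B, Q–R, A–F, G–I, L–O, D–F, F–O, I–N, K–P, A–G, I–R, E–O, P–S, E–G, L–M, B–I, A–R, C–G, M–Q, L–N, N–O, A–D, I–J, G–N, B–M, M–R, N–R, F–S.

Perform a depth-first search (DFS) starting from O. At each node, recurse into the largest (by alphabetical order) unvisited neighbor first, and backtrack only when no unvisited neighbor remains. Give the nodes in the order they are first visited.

O -> N -> S -> P -> R -> Q -> M -> L -> J -> I -> G -> E -> C -> A -> F -> D -> B -> H -> K

Visit O
O → N
N → S
S → P
P → R
R → Q
Q → M
M → L
M → J
J → I
I → G
G → E
G → C
G → A
A → F
F → D
A → B
B → H
R → K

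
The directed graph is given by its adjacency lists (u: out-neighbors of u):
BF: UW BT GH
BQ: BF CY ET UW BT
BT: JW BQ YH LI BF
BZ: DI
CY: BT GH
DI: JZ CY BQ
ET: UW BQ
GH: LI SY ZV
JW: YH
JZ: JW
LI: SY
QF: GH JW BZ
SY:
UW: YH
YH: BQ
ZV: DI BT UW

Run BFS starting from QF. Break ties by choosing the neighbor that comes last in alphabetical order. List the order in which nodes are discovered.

Visit QF; enqueue JW, GH, BZ → queue [JW, GH, BZ]
Visit JW; enqueue YH → queue [GH, BZ, YH]
Visit GH; enqueue ZV, SY, LI → queue [BZ, YH, ZV, SY, LI]
Visit BZ; enqueue DI → queue [YH, ZV, SY, LI, DI]
Visit YH; enqueue BQ → queue [ZV, SY, LI, DI, BQ]
Visit ZV; enqueue UW, BT → queue [SY, LI, DI, BQ, UW, BT]
Visit SY → queue [LI, DI, BQ, UW, BT]
Visit LI → queue [DI, BQ, UW, BT]
Visit DI; enqueue JZ, CY → queue [BQ, UW, BT, JZ, CY]
Visit BQ; enqueue ET, BF → queue [UW, BT, JZ, CY, ET, BF]
Visit UW → queue [BT, JZ, CY, ET, BF]
Visit BT → queue [JZ, CY, ET, BF]
Visit JZ → queue [CY, ET, BF]
Visit CY → queue [ET, BF]
Visit ET → queue [BF]
Visit BF → queue []

QF, JW, GH, BZ, YH, ZV, SY, LI, DI, BQ, UW, BT, JZ, CY, ET, BF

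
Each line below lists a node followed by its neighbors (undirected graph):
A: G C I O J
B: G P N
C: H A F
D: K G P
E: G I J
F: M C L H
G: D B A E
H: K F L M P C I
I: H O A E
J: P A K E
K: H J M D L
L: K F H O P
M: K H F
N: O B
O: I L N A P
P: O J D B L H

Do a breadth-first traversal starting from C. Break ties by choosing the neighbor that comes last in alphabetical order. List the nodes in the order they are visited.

Visit C; enqueue H, F, A → queue [H, F, A]
Visit H; enqueue P, M, L, K, I → queue [F, A, P, M, L, K, I]
Visit F → queue [A, P, M, L, K, I]
Visit A; enqueue O, J, G → queue [P, M, L, K, I, O, J, G]
Visit P; enqueue D, B → queue [M, L, K, I, O, J, G, D, B]
Visit M → queue [L, K, I, O, J, G, D, B]
Visit L → queue [K, I, O, J, G, D, B]
Visit K → queue [I, O, J, G, D, B]
Visit I; enqueue E → queue [O, J, G, D, B, E]
Visit O; enqueue N → queue [J, G, D, B, E, N]
Visit J → queue [G, D, B, E, N]
Visit G → queue [D, B, E, N]
Visit D → queue [B, E, N]
Visit B → queue [E, N]
Visit E → queue [N]
Visit N → queue []

C, H, F, A, P, M, L, K, I, O, J, G, D, B, E, N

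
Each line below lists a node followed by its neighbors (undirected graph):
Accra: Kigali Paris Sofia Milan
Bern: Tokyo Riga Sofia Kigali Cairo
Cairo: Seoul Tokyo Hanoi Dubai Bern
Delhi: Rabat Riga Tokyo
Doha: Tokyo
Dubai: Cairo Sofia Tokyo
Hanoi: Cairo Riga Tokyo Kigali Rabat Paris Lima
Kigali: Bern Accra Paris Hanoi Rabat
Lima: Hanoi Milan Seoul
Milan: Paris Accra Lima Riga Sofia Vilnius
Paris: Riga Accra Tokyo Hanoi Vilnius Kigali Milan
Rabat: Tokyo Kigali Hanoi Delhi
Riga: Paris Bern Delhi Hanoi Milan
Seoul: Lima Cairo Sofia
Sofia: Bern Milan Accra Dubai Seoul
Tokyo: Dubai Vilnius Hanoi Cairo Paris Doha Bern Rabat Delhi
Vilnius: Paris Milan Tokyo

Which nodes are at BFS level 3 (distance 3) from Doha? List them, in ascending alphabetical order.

Level 0: Doha
Level 1: Tokyo
Level 2: Bern, Cairo, Delhi, Dubai, Hanoi, Paris, Rabat, Vilnius
Level 3: Accra, Kigali, Lima, Milan, Riga, Seoul, Sofia

Accra, Kigali, Lima, Milan, Riga, Seoul, Sofia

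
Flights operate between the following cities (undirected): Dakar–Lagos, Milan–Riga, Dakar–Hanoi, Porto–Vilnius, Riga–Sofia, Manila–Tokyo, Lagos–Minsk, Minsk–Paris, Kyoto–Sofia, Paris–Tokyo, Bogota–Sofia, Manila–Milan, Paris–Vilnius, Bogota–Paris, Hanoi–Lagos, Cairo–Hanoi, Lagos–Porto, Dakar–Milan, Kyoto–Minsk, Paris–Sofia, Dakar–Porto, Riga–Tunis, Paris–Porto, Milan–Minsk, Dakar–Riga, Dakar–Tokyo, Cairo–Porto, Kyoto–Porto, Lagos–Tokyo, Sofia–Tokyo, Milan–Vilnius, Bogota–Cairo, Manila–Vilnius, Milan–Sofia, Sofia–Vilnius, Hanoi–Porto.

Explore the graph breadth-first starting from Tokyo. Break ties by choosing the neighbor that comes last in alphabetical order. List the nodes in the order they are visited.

Visit Tokyo; enqueue Sofia, Paris, Manila, Lagos, Dakar → queue [Sofia, Paris, Manila, Lagos, Dakar]
Visit Sofia; enqueue Vilnius, Riga, Milan, Kyoto, Bogota → queue [Paris, Manila, Lagos, Dakar, Vilnius, Riga, Milan, Kyoto, Bogota]
Visit Paris; enqueue Porto, Minsk → queue [Manila, Lagos, Dakar, Vilnius, Riga, Milan, Kyoto, Bogota, Porto, Minsk]
Visit Manila → queue [Lagos, Dakar, Vilnius, Riga, Milan, Kyoto, Bogota, Porto, Minsk]
Visit Lagos; enqueue Hanoi → queue [Dakar, Vilnius, Riga, Milan, Kyoto, Bogota, Porto, Minsk, Hanoi]
Visit Dakar → queue [Vilnius, Riga, Milan, Kyoto, Bogota, Porto, Minsk, Hanoi]
Visit Vilnius → queue [Riga, Milan, Kyoto, Bogota, Porto, Minsk, Hanoi]
Visit Riga; enqueue Tunis → queue [Milan, Kyoto, Bogota, Porto, Minsk, Hanoi, Tunis]
Visit Milan → queue [Kyoto, Bogota, Porto, Minsk, Hanoi, Tunis]
Visit Kyoto → queue [Bogota, Porto, Minsk, Hanoi, Tunis]
Visit Bogota; enqueue Cairo → queue [Porto, Minsk, Hanoi, Tunis, Cairo]
Visit Porto → queue [Minsk, Hanoi, Tunis, Cairo]
Visit Minsk → queue [Hanoi, Tunis, Cairo]
Visit Hanoi → queue [Tunis, Cairo]
Visit Tunis → queue [Cairo]
Visit Cairo → queue []

Tokyo -> Sofia -> Paris -> Manila -> Lagos -> Dakar -> Vilnius -> Riga -> Milan -> Kyoto -> Bogota -> Porto -> Minsk -> Hanoi -> Tunis -> Cairo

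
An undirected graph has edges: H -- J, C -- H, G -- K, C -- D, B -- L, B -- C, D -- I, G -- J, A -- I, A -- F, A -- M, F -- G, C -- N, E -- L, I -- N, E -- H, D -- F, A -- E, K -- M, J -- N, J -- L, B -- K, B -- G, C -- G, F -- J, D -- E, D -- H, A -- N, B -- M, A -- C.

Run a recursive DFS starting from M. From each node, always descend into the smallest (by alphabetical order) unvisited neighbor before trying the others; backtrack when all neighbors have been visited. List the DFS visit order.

M → A → C → B → G → F → D → E → H → J → L → N → I → K

Visit M
M → A
A → C
C → B
B → G
G → F
F → D
D → E
E → H
H → J
J → L
J → N
N → I
G → K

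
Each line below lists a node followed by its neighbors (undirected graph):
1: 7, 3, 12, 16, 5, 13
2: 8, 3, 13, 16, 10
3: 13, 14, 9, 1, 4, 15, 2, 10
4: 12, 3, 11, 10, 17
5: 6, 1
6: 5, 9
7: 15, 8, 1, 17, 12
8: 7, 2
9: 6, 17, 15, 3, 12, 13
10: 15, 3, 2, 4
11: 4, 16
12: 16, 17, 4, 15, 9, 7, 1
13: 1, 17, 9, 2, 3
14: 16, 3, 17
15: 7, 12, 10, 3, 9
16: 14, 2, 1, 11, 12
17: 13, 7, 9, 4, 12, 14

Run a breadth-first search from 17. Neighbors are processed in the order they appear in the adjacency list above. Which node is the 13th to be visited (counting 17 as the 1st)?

6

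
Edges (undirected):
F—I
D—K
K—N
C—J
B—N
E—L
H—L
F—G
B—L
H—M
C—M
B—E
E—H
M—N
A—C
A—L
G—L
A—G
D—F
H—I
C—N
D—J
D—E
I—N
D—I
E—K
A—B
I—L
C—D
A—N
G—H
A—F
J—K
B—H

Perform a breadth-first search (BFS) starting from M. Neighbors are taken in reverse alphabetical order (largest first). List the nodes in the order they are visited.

M -> N -> H -> C -> K -> I -> B -> A -> L -> G -> E -> J -> D -> F

Visit M; enqueue N, H, C → queue [N, H, C]
Visit N; enqueue K, I, B, A → queue [H, C, K, I, B, A]
Visit H; enqueue L, G, E → queue [C, K, I, B, A, L, G, E]
Visit C; enqueue J, D → queue [K, I, B, A, L, G, E, J, D]
Visit K → queue [I, B, A, L, G, E, J, D]
Visit I; enqueue F → queue [B, A, L, G, E, J, D, F]
Visit B → queue [A, L, G, E, J, D, F]
Visit A → queue [L, G, E, J, D, F]
Visit L → queue [G, E, J, D, F]
Visit G → queue [E, J, D, F]
Visit E → queue [J, D, F]
Visit J → queue [D, F]
Visit D → queue [F]
Visit F → queue []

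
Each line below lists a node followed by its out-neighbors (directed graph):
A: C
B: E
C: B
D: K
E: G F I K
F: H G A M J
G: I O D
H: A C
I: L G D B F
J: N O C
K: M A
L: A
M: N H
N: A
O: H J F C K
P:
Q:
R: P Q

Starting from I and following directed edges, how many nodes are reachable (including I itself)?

15

BFS from I visits: I, B, D, F, G, L, E, K, A, H, J, M, O, C, N
Reachable nodes: 15 of 18 total.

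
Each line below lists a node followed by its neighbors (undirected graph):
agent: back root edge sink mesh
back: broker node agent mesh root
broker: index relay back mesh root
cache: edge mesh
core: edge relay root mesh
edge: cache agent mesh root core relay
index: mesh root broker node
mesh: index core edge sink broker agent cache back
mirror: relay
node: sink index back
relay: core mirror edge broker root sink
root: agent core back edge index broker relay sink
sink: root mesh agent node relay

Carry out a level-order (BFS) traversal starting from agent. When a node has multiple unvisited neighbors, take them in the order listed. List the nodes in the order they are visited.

Visit agent; enqueue back, root, edge, sink, mesh → queue [back, root, edge, sink, mesh]
Visit back; enqueue broker, node → queue [root, edge, sink, mesh, broker, node]
Visit root; enqueue core, index, relay → queue [edge, sink, mesh, broker, node, core, index, relay]
Visit edge; enqueue cache → queue [sink, mesh, broker, node, core, index, relay, cache]
Visit sink → queue [mesh, broker, node, core, index, relay, cache]
Visit mesh → queue [broker, node, core, index, relay, cache]
Visit broker → queue [node, core, index, relay, cache]
Visit node → queue [core, index, relay, cache]
Visit core → queue [index, relay, cache]
Visit index → queue [relay, cache]
Visit relay; enqueue mirror → queue [cache, mirror]
Visit cache → queue [mirror]
Visit mirror → queue []

agent → back → root → edge → sink → mesh → broker → node → core → index → relay → cache → mirror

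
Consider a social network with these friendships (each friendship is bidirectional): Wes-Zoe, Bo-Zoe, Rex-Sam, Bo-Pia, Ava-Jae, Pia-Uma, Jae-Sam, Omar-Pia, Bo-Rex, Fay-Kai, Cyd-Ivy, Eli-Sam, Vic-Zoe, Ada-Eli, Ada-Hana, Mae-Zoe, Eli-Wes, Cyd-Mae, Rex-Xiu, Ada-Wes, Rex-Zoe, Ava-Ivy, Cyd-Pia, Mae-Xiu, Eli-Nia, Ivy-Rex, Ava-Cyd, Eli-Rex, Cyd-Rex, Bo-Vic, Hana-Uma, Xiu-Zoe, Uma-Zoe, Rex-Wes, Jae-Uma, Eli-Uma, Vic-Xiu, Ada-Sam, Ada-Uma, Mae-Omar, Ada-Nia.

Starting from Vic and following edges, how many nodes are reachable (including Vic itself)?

19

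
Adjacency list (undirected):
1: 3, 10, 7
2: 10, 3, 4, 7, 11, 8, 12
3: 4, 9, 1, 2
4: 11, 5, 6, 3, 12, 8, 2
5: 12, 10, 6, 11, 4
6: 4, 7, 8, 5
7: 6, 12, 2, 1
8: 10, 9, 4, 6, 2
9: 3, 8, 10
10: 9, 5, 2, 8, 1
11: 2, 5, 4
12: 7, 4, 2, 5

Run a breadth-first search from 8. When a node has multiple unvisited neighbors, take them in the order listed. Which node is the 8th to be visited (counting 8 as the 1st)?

Visit 8; enqueue 10, 9, 4, 6, 2 → queue [10, 9, 4, 6, 2]
Visit 10; enqueue 5, 1 → queue [9, 4, 6, 2, 5, 1]
Visit 9; enqueue 3 → queue [4, 6, 2, 5, 1, 3]
Visit 4; enqueue 11, 12 → queue [6, 2, 5, 1, 3, 11, 12]
Visit 6; enqueue 7 → queue [2, 5, 1, 3, 11, 12, 7]
Visit 2 → queue [5, 1, 3, 11, 12, 7]
Visit 5 → queue [1, 3, 11, 12, 7]
Visit 1 → queue [3, 11, 12, 7]
Visit 3 → queue [11, 12, 7]
Visit 11 → queue [12, 7]
Visit 12 → queue [7]
Visit 7 → queue []

Visit order: 8, 10, 9, 4, 6, 2, 5, 1, 3, 11, 12, 7

1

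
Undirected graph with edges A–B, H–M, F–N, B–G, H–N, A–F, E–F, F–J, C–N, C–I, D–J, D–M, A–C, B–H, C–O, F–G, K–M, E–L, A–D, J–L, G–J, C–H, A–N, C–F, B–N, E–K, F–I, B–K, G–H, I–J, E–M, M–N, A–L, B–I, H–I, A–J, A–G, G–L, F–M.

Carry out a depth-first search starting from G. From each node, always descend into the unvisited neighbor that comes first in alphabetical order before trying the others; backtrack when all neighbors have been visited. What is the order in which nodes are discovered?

G -> A -> B -> H -> C -> F -> E -> K -> M -> D -> J -> I -> L -> N -> O

Visit G
G → A
A → B
B → H
H → C
C → F
F → E
E → K
K → M
M → D
D → J
J → I
J → L
M → N
C → O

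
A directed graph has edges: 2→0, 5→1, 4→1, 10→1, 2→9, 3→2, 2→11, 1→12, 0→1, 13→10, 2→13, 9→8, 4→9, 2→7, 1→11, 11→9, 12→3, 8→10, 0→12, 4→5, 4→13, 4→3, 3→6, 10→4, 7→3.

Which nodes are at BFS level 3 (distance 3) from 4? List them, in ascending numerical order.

0, 7

Level 0: 4
Level 1: 1, 3, 5, 9, 13
Level 2: 2, 6, 8, 10, 11, 12
Level 3: 0, 7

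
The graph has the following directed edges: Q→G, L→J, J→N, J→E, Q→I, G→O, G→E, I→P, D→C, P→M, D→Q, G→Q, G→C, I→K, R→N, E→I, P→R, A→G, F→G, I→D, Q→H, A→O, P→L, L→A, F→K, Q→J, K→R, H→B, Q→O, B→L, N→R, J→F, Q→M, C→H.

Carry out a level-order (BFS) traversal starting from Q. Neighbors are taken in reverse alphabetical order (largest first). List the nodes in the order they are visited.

Q, O, M, J, I, H, G, N, F, E, P, K, D, B, C, R, L, A

Visit Q; enqueue O, M, J, I, H, G → queue [O, M, J, I, H, G]
Visit O → queue [M, J, I, H, G]
Visit M → queue [J, I, H, G]
Visit J; enqueue N, F, E → queue [I, H, G, N, F, E]
Visit I; enqueue P, K, D → queue [H, G, N, F, E, P, K, D]
Visit H; enqueue B → queue [G, N, F, E, P, K, D, B]
Visit G; enqueue C → queue [N, F, E, P, K, D, B, C]
Visit N; enqueue R → queue [F, E, P, K, D, B, C, R]
Visit F → queue [E, P, K, D, B, C, R]
Visit E → queue [P, K, D, B, C, R]
Visit P; enqueue L → queue [K, D, B, C, R, L]
Visit K → queue [D, B, C, R, L]
Visit D → queue [B, C, R, L]
Visit B → queue [C, R, L]
Visit C → queue [R, L]
Visit R → queue [L]
Visit L; enqueue A → queue [A]
Visit A → queue []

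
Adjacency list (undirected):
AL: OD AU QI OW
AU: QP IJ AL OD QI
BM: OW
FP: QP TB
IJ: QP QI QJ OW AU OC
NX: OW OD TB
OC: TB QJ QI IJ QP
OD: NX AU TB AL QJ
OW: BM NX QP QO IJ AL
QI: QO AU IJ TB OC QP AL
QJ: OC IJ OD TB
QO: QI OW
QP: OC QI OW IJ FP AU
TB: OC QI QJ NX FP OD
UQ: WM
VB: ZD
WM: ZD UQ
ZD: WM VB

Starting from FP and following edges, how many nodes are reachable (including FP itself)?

BFS from FP visits: FP, QP, TB, OC, QI, OW, IJ, AU, QJ, NX, OD, QO, AL, BM
Reachable nodes: 14 of 18 total.

14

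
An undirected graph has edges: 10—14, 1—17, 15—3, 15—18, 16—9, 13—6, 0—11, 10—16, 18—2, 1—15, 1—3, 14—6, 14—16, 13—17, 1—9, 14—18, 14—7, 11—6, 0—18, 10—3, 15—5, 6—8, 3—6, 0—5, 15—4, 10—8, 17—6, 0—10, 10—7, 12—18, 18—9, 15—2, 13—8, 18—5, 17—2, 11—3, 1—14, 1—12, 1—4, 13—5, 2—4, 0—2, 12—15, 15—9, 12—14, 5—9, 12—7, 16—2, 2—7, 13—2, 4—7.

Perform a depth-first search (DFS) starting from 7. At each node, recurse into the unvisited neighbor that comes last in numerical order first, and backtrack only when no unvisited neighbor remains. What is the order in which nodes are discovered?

7, 14, 18, 15, 12, 1, 17, 13, 8, 10, 16, 9, 5, 0, 11, 6, 3, 2, 4

Visit 7
7 → 14
14 → 18
18 → 15
15 → 12
12 → 1
1 → 17
17 → 13
13 → 8
8 → 10
10 → 16
16 → 9
9 → 5
5 → 0
0 → 11
11 → 6
6 → 3
0 → 2
2 → 4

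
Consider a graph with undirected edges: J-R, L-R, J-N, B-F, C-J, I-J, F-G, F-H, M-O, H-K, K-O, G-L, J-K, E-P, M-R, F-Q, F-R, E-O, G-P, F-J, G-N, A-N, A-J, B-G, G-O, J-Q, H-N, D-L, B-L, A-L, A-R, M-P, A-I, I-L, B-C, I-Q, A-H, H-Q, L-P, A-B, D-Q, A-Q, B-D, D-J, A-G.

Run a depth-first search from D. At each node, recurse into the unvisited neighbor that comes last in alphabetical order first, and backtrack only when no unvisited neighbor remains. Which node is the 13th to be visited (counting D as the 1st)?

O

Visit D
D → Q
Q → J
J → R
R → M
M → P
P → L
L → I
I → A
A → N
N → H
H → K
K → O
O → G
G → F
F → B
B → C
O → E

Visit order: D, Q, J, R, M, P, L, I, A, N, H, K, O, G, F, B, C, E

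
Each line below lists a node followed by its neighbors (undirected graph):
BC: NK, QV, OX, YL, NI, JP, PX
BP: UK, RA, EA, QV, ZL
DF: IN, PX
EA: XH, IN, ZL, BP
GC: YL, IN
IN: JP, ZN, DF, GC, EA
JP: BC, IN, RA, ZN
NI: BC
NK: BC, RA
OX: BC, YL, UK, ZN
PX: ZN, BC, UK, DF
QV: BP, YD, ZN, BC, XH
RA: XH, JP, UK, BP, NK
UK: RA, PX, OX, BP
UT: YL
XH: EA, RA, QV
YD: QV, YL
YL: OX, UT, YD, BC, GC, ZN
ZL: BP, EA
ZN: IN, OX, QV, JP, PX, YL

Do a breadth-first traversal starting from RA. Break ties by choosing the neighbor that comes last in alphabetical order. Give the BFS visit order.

Visit RA; enqueue XH, UK, NK, JP, BP → queue [XH, UK, NK, JP, BP]
Visit XH; enqueue QV, EA → queue [UK, NK, JP, BP, QV, EA]
Visit UK; enqueue PX, OX → queue [NK, JP, BP, QV, EA, PX, OX]
Visit NK; enqueue BC → queue [JP, BP, QV, EA, PX, OX, BC]
Visit JP; enqueue ZN, IN → queue [BP, QV, EA, PX, OX, BC, ZN, IN]
Visit BP; enqueue ZL → queue [QV, EA, PX, OX, BC, ZN, IN, ZL]
Visit QV; enqueue YD → queue [EA, PX, OX, BC, ZN, IN, ZL, YD]
Visit EA → queue [PX, OX, BC, ZN, IN, ZL, YD]
Visit PX; enqueue DF → queue [OX, BC, ZN, IN, ZL, YD, DF]
Visit OX; enqueue YL → queue [BC, ZN, IN, ZL, YD, DF, YL]
Visit BC; enqueue NI → queue [ZN, IN, ZL, YD, DF, YL, NI]
Visit ZN → queue [IN, ZL, YD, DF, YL, NI]
Visit IN; enqueue GC → queue [ZL, YD, DF, YL, NI, GC]
Visit ZL → queue [YD, DF, YL, NI, GC]
Visit YD → queue [DF, YL, NI, GC]
Visit DF → queue [YL, NI, GC]
Visit YL; enqueue UT → queue [NI, GC, UT]
Visit NI → queue [GC, UT]
Visit GC → queue [UT]
Visit UT → queue []

RA → XH → UK → NK → JP → BP → QV → EA → PX → OX → BC → ZN → IN → ZL → YD → DF → YL → NI → GC → UT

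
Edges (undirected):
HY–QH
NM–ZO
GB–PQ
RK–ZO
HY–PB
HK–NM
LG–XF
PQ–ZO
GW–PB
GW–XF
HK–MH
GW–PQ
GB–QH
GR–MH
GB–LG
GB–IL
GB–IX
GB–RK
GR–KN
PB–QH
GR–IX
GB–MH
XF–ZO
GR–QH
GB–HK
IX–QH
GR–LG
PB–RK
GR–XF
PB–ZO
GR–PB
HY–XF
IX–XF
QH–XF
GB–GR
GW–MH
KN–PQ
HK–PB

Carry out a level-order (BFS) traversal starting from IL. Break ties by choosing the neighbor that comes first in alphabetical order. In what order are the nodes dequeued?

Visit IL; enqueue GB → queue [GB]
Visit GB; enqueue GR, HK, IX, LG, MH, PQ, QH, RK → queue [GR, HK, IX, LG, MH, PQ, QH, RK]
Visit GR; enqueue KN, PB, XF → queue [HK, IX, LG, MH, PQ, QH, RK, KN, PB, XF]
Visit HK; enqueue NM → queue [IX, LG, MH, PQ, QH, RK, KN, PB, XF, NM]
Visit IX → queue [LG, MH, PQ, QH, RK, KN, PB, XF, NM]
Visit LG → queue [MH, PQ, QH, RK, KN, PB, XF, NM]
Visit MH; enqueue GW → queue [PQ, QH, RK, KN, PB, XF, NM, GW]
Visit PQ; enqueue ZO → queue [QH, RK, KN, PB, XF, NM, GW, ZO]
Visit QH; enqueue HY → queue [RK, KN, PB, XF, NM, GW, ZO, HY]
Visit RK → queue [KN, PB, XF, NM, GW, ZO, HY]
Visit KN → queue [PB, XF, NM, GW, ZO, HY]
Visit PB → queue [XF, NM, GW, ZO, HY]
Visit XF → queue [NM, GW, ZO, HY]
Visit NM → queue [GW, ZO, HY]
Visit GW → queue [ZO, HY]
Visit ZO → queue [HY]
Visit HY → queue []

IL GB GR HK IX LG MH PQ QH RK KN PB XF NM GW ZO HY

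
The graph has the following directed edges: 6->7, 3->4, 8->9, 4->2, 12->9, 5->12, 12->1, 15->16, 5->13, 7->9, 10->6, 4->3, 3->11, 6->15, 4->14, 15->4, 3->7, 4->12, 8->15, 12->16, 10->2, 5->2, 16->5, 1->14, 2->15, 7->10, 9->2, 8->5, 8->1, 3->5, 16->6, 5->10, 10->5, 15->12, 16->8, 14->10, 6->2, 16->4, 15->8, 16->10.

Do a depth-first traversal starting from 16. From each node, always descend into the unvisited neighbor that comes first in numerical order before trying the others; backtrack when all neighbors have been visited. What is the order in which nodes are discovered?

Visit 16
16 → 4
4 → 2
2 → 15
15 → 8
8 → 1
1 → 14
14 → 10
10 → 5
5 → 12
12 → 9
5 → 13
10 → 6
6 → 7
4 → 3
3 → 11

16 → 4 → 2 → 15 → 8 → 1 → 14 → 10 → 5 → 12 → 9 → 13 → 6 → 7 → 3 → 11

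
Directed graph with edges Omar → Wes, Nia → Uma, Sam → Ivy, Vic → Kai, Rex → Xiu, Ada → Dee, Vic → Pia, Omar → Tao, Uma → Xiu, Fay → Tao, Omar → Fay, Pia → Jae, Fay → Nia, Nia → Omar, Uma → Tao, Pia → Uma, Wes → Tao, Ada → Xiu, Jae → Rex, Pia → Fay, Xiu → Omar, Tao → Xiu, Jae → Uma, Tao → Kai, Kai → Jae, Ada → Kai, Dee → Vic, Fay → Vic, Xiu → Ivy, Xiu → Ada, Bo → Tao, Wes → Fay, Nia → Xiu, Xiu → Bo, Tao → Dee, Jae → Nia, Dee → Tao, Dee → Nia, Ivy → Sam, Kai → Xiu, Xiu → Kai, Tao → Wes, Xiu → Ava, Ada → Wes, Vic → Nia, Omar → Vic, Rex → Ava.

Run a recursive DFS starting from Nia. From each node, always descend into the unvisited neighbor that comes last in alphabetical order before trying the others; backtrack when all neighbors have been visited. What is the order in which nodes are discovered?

Visit Nia
Nia → Xiu
Xiu → Omar
Omar → Wes
Wes → Tao
Tao → Kai
Kai → Jae
Jae → Uma
Jae → Rex
Rex → Ava
Tao → Dee
Dee → Vic
Vic → Pia
Pia → Fay
Xiu → Ivy
Ivy → Sam
Xiu → Bo
Xiu → Ada

Nia, Xiu, Omar, Wes, Tao, Kai, Jae, Uma, Rex, Ava, Dee, Vic, Pia, Fay, Ivy, Sam, Bo, Ada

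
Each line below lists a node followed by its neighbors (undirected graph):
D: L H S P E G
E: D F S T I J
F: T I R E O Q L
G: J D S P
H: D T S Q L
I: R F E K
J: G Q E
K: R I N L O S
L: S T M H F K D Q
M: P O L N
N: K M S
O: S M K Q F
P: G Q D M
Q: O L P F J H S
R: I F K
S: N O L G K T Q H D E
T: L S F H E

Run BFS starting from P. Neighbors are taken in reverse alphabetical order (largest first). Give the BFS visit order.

Visit P; enqueue Q, M, G, D → queue [Q, M, G, D]
Visit Q; enqueue S, O, L, J, H, F → queue [M, G, D, S, O, L, J, H, F]
Visit M; enqueue N → queue [G, D, S, O, L, J, H, F, N]
Visit G → queue [D, S, O, L, J, H, F, N]
Visit D; enqueue E → queue [S, O, L, J, H, F, N, E]
Visit S; enqueue T, K → queue [O, L, J, H, F, N, E, T, K]
Visit O → queue [L, J, H, F, N, E, T, K]
Visit L → queue [J, H, F, N, E, T, K]
Visit J → queue [H, F, N, E, T, K]
Visit H → queue [F, N, E, T, K]
Visit F; enqueue R, I → queue [N, E, T, K, R, I]
Visit N → queue [E, T, K, R, I]
Visit E → queue [T, K, R, I]
Visit T → queue [K, R, I]
Visit K → queue [R, I]
Visit R → queue [I]
Visit I → queue []

P, Q, M, G, D, S, O, L, J, H, F, N, E, T, K, R, I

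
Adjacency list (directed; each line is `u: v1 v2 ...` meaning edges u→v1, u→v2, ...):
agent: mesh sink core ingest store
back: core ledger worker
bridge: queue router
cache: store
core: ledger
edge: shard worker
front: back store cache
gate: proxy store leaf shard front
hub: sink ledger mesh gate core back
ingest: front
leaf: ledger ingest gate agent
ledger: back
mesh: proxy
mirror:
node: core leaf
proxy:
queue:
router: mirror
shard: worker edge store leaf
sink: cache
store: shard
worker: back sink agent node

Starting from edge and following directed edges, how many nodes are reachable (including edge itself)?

17

BFS from edge visits: edge, shard, worker, store, leaf, back, sink, agent, node, ledger, ingest, gate, core, cache, mesh, front, proxy
Reachable nodes: 17 of 22 total.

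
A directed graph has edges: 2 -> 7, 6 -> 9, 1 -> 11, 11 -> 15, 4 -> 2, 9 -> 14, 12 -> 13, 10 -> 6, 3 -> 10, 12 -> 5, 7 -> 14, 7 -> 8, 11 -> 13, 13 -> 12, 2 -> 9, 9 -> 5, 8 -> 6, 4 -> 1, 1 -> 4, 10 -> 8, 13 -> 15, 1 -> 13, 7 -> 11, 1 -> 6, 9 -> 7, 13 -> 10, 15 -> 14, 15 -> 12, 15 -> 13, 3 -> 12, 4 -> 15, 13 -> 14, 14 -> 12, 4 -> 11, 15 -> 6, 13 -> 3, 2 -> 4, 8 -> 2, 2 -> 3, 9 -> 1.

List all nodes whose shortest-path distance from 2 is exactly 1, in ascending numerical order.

Level 0: 2
Level 1: 3, 4, 7, 9
Level 2: 1, 5, 8, 10, 11, 12, 14, 15
Level 3: 6, 13

3, 4, 7, 9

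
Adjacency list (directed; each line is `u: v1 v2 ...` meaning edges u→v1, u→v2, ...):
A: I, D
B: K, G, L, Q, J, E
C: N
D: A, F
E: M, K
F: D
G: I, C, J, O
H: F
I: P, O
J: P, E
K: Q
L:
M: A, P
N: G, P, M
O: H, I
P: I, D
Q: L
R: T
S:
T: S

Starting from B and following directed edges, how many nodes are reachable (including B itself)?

BFS from B visits: B, K, G, L, Q, J, E, I, C, O, P, M, N, H, D, A, F
Reachable nodes: 17 of 20 total.

17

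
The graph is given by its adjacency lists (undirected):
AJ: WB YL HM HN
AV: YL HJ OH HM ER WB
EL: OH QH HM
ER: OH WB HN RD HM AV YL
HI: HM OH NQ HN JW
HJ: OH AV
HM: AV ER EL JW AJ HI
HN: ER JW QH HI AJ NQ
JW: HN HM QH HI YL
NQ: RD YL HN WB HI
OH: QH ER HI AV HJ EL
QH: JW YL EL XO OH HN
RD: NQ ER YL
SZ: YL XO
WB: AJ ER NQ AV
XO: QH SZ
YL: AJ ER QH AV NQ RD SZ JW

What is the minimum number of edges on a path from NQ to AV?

Level 0: NQ
Level 1: HI, HN, RD, WB, YL
Level 2: AJ, AV, ER, HM, JW, OH, QH, SZ
Level 3: EL, HJ, XO
AV first appears at level 2.

2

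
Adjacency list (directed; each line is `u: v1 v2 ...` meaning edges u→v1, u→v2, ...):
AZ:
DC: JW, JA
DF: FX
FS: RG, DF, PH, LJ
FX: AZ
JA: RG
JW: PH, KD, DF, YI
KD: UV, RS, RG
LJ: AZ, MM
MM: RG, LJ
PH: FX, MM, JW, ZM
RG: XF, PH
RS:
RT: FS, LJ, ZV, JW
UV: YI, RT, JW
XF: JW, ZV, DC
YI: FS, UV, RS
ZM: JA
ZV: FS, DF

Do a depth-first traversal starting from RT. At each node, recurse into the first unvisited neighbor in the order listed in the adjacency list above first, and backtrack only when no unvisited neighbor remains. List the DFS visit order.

RT → FS → RG → XF → JW → PH → FX → AZ → MM → LJ → ZM → JA → KD → UV → YI → RS → DF → ZV → DC

Visit RT
RT → FS
FS → RG
RG → XF
XF → JW
JW → PH
PH → FX
FX → AZ
PH → MM
MM → LJ
PH → ZM
ZM → JA
JW → KD
KD → UV
UV → YI
YI → RS
JW → DF
XF → ZV
XF → DC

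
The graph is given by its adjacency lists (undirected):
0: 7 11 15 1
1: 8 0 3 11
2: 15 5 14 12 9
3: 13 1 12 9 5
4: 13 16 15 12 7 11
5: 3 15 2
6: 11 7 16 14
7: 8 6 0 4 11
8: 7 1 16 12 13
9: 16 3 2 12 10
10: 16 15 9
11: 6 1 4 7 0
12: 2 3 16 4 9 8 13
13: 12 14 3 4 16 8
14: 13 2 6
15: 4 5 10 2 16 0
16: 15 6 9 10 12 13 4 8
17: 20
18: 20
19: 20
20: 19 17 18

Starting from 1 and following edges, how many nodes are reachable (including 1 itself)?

17

BFS from 1 visits: 1, 0, 3, 8, 11, 7, 15, 5, 9, 12, 13, 16, 4, 6, 2, 10, 14
Reachable nodes: 17 of 21 total.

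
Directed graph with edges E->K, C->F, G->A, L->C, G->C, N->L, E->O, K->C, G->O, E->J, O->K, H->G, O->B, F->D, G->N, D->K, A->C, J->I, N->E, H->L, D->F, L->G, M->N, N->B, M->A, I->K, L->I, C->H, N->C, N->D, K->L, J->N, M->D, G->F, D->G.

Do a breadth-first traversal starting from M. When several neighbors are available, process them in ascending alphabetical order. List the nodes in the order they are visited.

M, A, D, N, C, F, G, K, B, E, L, H, O, J, I

Visit M; enqueue A, D, N → queue [A, D, N]
Visit A; enqueue C → queue [D, N, C]
Visit D; enqueue F, G, K → queue [N, C, F, G, K]
Visit N; enqueue B, E, L → queue [C, F, G, K, B, E, L]
Visit C; enqueue H → queue [F, G, K, B, E, L, H]
Visit F → queue [G, K, B, E, L, H]
Visit G; enqueue O → queue [K, B, E, L, H, O]
Visit K → queue [B, E, L, H, O]
Visit B → queue [E, L, H, O]
Visit E; enqueue J → queue [L, H, O, J]
Visit L; enqueue I → queue [H, O, J, I]
Visit H → queue [O, J, I]
Visit O → queue [J, I]
Visit J → queue [I]
Visit I → queue []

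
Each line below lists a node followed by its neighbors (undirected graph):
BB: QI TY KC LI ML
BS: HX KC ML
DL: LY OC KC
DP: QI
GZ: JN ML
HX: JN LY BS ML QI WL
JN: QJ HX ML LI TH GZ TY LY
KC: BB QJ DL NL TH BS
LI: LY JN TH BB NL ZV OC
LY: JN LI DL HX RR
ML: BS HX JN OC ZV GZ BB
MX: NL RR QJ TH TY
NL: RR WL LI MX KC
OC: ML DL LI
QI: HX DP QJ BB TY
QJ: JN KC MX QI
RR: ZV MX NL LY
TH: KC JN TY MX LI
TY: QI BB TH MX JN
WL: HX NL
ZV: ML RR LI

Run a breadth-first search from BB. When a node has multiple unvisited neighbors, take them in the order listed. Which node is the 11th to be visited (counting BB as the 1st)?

Visit BB; enqueue QI, TY, KC, LI, ML → queue [QI, TY, KC, LI, ML]
Visit QI; enqueue HX, DP, QJ → queue [TY, KC, LI, ML, HX, DP, QJ]
Visit TY; enqueue TH, MX, JN → queue [KC, LI, ML, HX, DP, QJ, TH, MX, JN]
Visit KC; enqueue DL, NL, BS → queue [LI, ML, HX, DP, QJ, TH, MX, JN, DL, NL, BS]
Visit LI; enqueue LY, ZV, OC → queue [ML, HX, DP, QJ, TH, MX, JN, DL, NL, BS, LY, ZV, OC]
Visit ML; enqueue GZ → queue [HX, DP, QJ, TH, MX, JN, DL, NL, BS, LY, ZV, OC, GZ]
Visit HX; enqueue WL → queue [DP, QJ, TH, MX, JN, DL, NL, BS, LY, ZV, OC, GZ, WL]
Visit DP → queue [QJ, TH, MX, JN, DL, NL, BS, LY, ZV, OC, GZ, WL]
Visit QJ → queue [TH, MX, JN, DL, NL, BS, LY, ZV, OC, GZ, WL]
Visit TH → queue [MX, JN, DL, NL, BS, LY, ZV, OC, GZ, WL]
Visit MX; enqueue RR → queue [JN, DL, NL, BS, LY, ZV, OC, GZ, WL, RR]
Visit JN → queue [DL, NL, BS, LY, ZV, OC, GZ, WL, RR]
Visit DL → queue [NL, BS, LY, ZV, OC, GZ, WL, RR]
Visit NL → queue [BS, LY, ZV, OC, GZ, WL, RR]
Visit BS → queue [LY, ZV, OC, GZ, WL, RR]
Visit LY → queue [ZV, OC, GZ, WL, RR]
Visit ZV → queue [OC, GZ, WL, RR]
Visit OC → queue [GZ, WL, RR]
Visit GZ → queue [WL, RR]
Visit WL → queue [RR]
Visit RR → queue []

Visit order: BB, QI, TY, KC, LI, ML, HX, DP, QJ, TH, MX, JN, DL, NL, BS, LY, ZV, OC, GZ, WL, RR

MX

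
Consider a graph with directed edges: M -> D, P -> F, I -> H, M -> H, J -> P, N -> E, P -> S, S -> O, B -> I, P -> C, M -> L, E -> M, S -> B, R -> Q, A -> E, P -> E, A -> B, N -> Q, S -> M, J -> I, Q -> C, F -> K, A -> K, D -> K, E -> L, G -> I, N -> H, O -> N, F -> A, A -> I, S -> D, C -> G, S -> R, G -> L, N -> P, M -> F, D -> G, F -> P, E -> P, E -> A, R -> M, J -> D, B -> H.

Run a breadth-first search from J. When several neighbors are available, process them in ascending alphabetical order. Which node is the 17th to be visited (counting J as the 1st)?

R

Visit J; enqueue D, I, P → queue [D, I, P]
Visit D; enqueue G, K → queue [I, P, G, K]
Visit I; enqueue H → queue [P, G, K, H]
Visit P; enqueue C, E, F, S → queue [G, K, H, C, E, F, S]
Visit G; enqueue L → queue [K, H, C, E, F, S, L]
Visit K → queue [H, C, E, F, S, L]
Visit H → queue [C, E, F, S, L]
Visit C → queue [E, F, S, L]
Visit E; enqueue A, M → queue [F, S, L, A, M]
Visit F → queue [S, L, A, M]
Visit S; enqueue B, O, R → queue [L, A, M, B, O, R]
Visit L → queue [A, M, B, O, R]
Visit A → queue [M, B, O, R]
Visit M → queue [B, O, R]
Visit B → queue [O, R]
Visit O; enqueue N → queue [R, N]
Visit R; enqueue Q → queue [N, Q]
Visit N → queue [Q]
Visit Q → queue []

Visit order: J, D, I, P, G, K, H, C, E, F, S, L, A, M, B, O, R, N, Q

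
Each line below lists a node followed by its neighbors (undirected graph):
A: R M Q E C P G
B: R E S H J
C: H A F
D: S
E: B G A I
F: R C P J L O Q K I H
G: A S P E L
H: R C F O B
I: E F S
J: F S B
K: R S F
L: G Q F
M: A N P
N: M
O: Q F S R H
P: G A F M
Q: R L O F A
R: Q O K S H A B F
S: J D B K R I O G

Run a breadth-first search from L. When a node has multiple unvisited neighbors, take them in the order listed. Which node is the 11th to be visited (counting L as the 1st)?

C

Visit L; enqueue G, Q, F → queue [G, Q, F]
Visit G; enqueue A, S, P, E → queue [Q, F, A, S, P, E]
Visit Q; enqueue R, O → queue [F, A, S, P, E, R, O]
Visit F; enqueue C, J, K, I, H → queue [A, S, P, E, R, O, C, J, K, I, H]
Visit A; enqueue M → queue [S, P, E, R, O, C, J, K, I, H, M]
Visit S; enqueue D, B → queue [P, E, R, O, C, J, K, I, H, M, D, B]
Visit P → queue [E, R, O, C, J, K, I, H, M, D, B]
Visit E → queue [R, O, C, J, K, I, H, M, D, B]
Visit R → queue [O, C, J, K, I, H, M, D, B]
Visit O → queue [C, J, K, I, H, M, D, B]
Visit C → queue [J, K, I, H, M, D, B]
Visit J → queue [K, I, H, M, D, B]
Visit K → queue [I, H, M, D, B]
Visit I → queue [H, M, D, B]
Visit H → queue [M, D, B]
Visit M; enqueue N → queue [D, B, N]
Visit D → queue [B, N]
Visit B → queue [N]
Visit N → queue []

Visit order: L, G, Q, F, A, S, P, E, R, O, C, J, K, I, H, M, D, B, N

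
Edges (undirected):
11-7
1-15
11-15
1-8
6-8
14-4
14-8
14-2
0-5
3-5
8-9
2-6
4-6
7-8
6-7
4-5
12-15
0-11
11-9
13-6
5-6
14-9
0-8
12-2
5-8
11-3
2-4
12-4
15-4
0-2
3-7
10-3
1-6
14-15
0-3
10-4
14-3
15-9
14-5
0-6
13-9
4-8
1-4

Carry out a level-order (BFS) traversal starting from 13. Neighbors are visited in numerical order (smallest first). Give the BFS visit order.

Visit 13; enqueue 6, 9 → queue [6, 9]
Visit 6; enqueue 0, 1, 2, 4, 5, 7, 8 → queue [9, 0, 1, 2, 4, 5, 7, 8]
Visit 9; enqueue 11, 14, 15 → queue [0, 1, 2, 4, 5, 7, 8, 11, 14, 15]
Visit 0; enqueue 3 → queue [1, 2, 4, 5, 7, 8, 11, 14, 15, 3]
Visit 1 → queue [2, 4, 5, 7, 8, 11, 14, 15, 3]
Visit 2; enqueue 12 → queue [4, 5, 7, 8, 11, 14, 15, 3, 12]
Visit 4; enqueue 10 → queue [5, 7, 8, 11, 14, 15, 3, 12, 10]
Visit 5 → queue [7, 8, 11, 14, 15, 3, 12, 10]
Visit 7 → queue [8, 11, 14, 15, 3, 12, 10]
Visit 8 → queue [11, 14, 15, 3, 12, 10]
Visit 11 → queue [14, 15, 3, 12, 10]
Visit 14 → queue [15, 3, 12, 10]
Visit 15 → queue [3, 12, 10]
Visit 3 → queue [12, 10]
Visit 12 → queue [10]
Visit 10 → queue []

13, 6, 9, 0, 1, 2, 4, 5, 7, 8, 11, 14, 15, 3, 12, 10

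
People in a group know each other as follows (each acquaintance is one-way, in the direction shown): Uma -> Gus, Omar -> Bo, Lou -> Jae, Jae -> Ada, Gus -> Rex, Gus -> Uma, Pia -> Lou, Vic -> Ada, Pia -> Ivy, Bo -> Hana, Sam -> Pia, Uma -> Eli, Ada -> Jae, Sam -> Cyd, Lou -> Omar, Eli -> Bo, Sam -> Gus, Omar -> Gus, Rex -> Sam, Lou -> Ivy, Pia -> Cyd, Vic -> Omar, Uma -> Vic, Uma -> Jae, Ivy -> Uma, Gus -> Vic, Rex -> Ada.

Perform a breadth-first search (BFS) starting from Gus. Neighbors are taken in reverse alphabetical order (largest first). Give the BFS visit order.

Gus, Vic, Uma, Rex, Omar, Ada, Jae, Eli, Sam, Bo, Pia, Cyd, Hana, Lou, Ivy

Visit Gus; enqueue Vic, Uma, Rex → queue [Vic, Uma, Rex]
Visit Vic; enqueue Omar, Ada → queue [Uma, Rex, Omar, Ada]
Visit Uma; enqueue Jae, Eli → queue [Rex, Omar, Ada, Jae, Eli]
Visit Rex; enqueue Sam → queue [Omar, Ada, Jae, Eli, Sam]
Visit Omar; enqueue Bo → queue [Ada, Jae, Eli, Sam, Bo]
Visit Ada → queue [Jae, Eli, Sam, Bo]
Visit Jae → queue [Eli, Sam, Bo]
Visit Eli → queue [Sam, Bo]
Visit Sam; enqueue Pia, Cyd → queue [Bo, Pia, Cyd]
Visit Bo; enqueue Hana → queue [Pia, Cyd, Hana]
Visit Pia; enqueue Lou, Ivy → queue [Cyd, Hana, Lou, Ivy]
Visit Cyd → queue [Hana, Lou, Ivy]
Visit Hana → queue [Lou, Ivy]
Visit Lou → queue [Ivy]
Visit Ivy → queue []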